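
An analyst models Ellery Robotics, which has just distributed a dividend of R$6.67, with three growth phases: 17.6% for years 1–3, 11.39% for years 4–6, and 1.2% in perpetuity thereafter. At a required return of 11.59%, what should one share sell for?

Three-stage DDM. Project D₁…D_6; terminal Gordon value at t=6 with g = 0.012; discount at r = 0.1159.
D_1 = 7.8439
D_2 = 9.2244
D_3 = 10.8480
D_4 = 12.0835
D_5 = 13.4598
D_6 = 14.9929
TV_6 = 15.1728/(0.1159−0.012) = 146.0331
P₀ = Σ Dₜ/(1+r)ᵗ + TV_6/(1+r)^6 = 121.2113

R$121.21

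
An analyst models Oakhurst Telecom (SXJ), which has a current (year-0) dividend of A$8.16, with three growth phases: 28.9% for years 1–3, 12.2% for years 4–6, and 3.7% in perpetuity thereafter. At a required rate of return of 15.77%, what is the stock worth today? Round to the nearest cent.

Three-stage DDM. Project D₁…D_6; terminal Gordon value at t=6 with g = 0.037; discount at r = 0.1577.
D_1 = 10.5182
D_2 = 13.5580
D_3 = 17.4763
D_4 = 19.6084
D_5 = 22.0006
D_6 = 24.6847
TV_6 = 25.5980/(0.1577−0.037) = 212.0796
P₀ = Σ Dₜ/(1+r)ᵗ + TV_6/(1+r)^6 = 150.3018

A$150.30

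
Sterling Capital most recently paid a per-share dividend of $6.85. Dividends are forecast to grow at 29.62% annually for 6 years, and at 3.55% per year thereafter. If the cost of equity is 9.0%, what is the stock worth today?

$446.77

Two-stage DDM. Project D₁…D_6 at 0.2962, terminal growth 0.0355, discount at r = 0.09.
D_1 = 8.8790
D_2 = 11.5089
D_3 = 14.9179
D_4 = 19.3365
D_5 = 25.0640
D_6 = 32.4880
Terminal value at t=6: TV = D_7/(r−g) = 33.6413/(0.09−0.0355) = 617.2716
P₀ = 8.8790/(1+0.09)^1 + 11.5089/(1+0.09)^2 + 14.9179/(1+0.09)^3 + 19.3365/(1+0.09)^4 + 25.0640/(1+0.09)^5 + 32.4880/(1+0.09)^6 + 617.2716/(1+0.09)^6 = 446.7708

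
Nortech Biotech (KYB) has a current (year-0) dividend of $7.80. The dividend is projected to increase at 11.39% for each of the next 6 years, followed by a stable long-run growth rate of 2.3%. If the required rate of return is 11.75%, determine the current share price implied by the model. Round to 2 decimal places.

Two-stage DDM. Project D₁…D_6 at 0.1139, terminal growth 0.023, discount at r = 0.1175.
D_1 = 8.6884
D_2 = 9.6780
D_3 = 10.7804
D_4 = 12.0082
D_5 = 13.3760
D_6 = 14.8995
Terminal value at t=6: TV = D_7/(r−g) = 15.2422/(0.1175−0.023) = 161.2930
P₀ = 8.6884/(1+0.1175)^1 + 9.6780/(1+0.1175)^2 + 10.7804/(1+0.1175)^3 + 12.0082/(1+0.1175)^4 + 13.3760/(1+0.1175)^5 + 14.8995/(1+0.1175)^6 + 161.2930/(1+0.1175)^6 = 129.0942

$129.09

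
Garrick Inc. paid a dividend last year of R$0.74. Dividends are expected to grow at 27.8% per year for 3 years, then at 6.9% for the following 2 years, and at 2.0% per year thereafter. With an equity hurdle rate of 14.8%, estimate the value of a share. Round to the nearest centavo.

Three-stage DDM. Project D₁…D_5; terminal Gordon value at t=5 with g = 0.02; discount at r = 0.148.
D_1 = 0.9457
D_2 = 1.2086
D_3 = 1.5446
D_4 = 1.6512
D_5 = 1.7651
TV_5 = 1.8004/(0.148−0.02) = 14.0660
P₀ = Σ Dₜ/(1+r)ᵗ + TV_5/(1+r)^5 = 11.6522

R$11.65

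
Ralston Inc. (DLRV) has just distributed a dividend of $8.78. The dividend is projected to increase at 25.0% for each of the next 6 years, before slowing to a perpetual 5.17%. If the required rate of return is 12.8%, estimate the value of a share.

$300.74

Two-stage DDM. Project D₁…D_6 at 0.25, terminal growth 0.0517, discount at r = 0.128.
D_1 = 10.9750
D_2 = 13.7188
D_3 = 17.1484
D_4 = 21.4355
D_5 = 26.7944
D_6 = 33.4930
Terminal value at t=6: TV = D_7/(r−g) = 35.2246/(0.128−0.0517) = 461.6597
P₀ = 10.9750/(1+0.128)^1 + 13.7188/(1+0.128)^2 + 17.1484/(1+0.128)^3 + 21.4355/(1+0.128)^4 + 26.7944/(1+0.128)^5 + 33.4930/(1+0.128)^6 + 461.6597/(1+0.128)^6 = 300.7446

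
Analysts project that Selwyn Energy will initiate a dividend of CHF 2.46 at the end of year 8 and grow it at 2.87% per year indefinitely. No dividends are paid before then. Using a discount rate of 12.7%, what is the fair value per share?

CHF 10.84

Deferred-dividend DDM. At t=7 the remaining stream is a growing perpetuity with first payment D_8 = 2.46.
V_7 = D_8/(r−g) = 2.46/(0.127−0.0287) = 25.0254
P₀ = V_7/(1+r)^7 = 25.0254/(1+0.127)^7 = 10.8371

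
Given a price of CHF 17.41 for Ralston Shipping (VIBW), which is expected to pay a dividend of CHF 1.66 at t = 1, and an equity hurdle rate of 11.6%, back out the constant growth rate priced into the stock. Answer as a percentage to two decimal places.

2.07%

From P₀ = D₁/(r − g), the implied growth is g = r − D₁/P₀.
g = 0.116 − 1.66/17.41 = 0.116 − 0.09535 = 0.02065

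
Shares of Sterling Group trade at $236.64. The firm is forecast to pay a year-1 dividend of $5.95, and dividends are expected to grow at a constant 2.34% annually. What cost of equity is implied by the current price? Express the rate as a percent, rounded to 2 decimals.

4.85%

Rearranging the constant-growth DDM: r = D₁/P₀ + g.
r = 5.9500 / 236.64 + 0.0234 = 0.02514 + 0.0234 = 0.04854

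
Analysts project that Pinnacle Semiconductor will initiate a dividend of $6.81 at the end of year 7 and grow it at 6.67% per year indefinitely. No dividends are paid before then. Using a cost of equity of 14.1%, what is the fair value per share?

Deferred-dividend DDM. At t=6 the remaining stream is a growing perpetuity with first payment D_7 = 6.81.
V_6 = D_7/(r−g) = 6.81/(0.141−0.0667) = 91.6555
P₀ = V_6/(1+r)^6 = 91.6555/(1+0.141)^6 = 41.5379

$41.54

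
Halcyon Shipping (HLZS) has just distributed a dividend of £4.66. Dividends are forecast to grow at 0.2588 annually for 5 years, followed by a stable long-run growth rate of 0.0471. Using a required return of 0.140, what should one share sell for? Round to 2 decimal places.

Two-stage DDM. Project D₁…D_5 at 0.2588, terminal growth 0.0471, discount at r = 0.14.
D_1 = 5.8660
D_2 = 7.3841
D_3 = 9.2951
D_4 = 11.7007
D_5 = 14.7289
Terminal value at t=5: TV = D_6/(r−g) = 15.4226/(0.14−0.0471) = 166.0130
P₀ = 5.8660/(1+0.14)^1 + 7.3841/(1+0.14)^2 + 9.2951/(1+0.14)^3 + 11.7007/(1+0.14)^4 + 14.7289/(1+0.14)^5 + 166.0130/(1+0.14)^5 = 117.9009

£117.90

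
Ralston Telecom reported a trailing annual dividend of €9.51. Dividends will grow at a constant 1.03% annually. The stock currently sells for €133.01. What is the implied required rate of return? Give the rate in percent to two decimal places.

Rearranging the constant-growth DDM: r = D₁/P₀ + g.
D₁ = 9.51 × (1 + 0.0103) = 9.6080.
r = 9.6080 / 133.01 + 0.0103 = 0.07223 + 0.0103 = 0.08253

8.25%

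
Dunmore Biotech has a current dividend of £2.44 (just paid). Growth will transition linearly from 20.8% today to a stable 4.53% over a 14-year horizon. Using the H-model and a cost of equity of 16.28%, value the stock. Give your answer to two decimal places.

H-model: P₀ = D₀[(1+g_L) + H(g_S−g_L)]/(r−g_L), with H = 14/2 = 7.
P₀ = 2.44 × [(1+0.0453) + 7×(0.208−0.0453)] / (0.1628−0.0453)
   = 2.44 × 2.1842 / 0.1175 = 45.3570

£45.36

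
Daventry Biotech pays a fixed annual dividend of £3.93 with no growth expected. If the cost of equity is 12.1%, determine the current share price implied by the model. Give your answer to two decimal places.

£32.48

Zero-growth DDM (perpetuity): P₀ = D/r = 3.93 / 0.121 = 32.4793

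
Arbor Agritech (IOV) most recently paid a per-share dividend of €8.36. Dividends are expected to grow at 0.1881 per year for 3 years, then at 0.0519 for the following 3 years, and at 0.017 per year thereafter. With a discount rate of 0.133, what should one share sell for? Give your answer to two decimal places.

€120.21

Three-stage DDM. Project D₁…D_6; terminal Gordon value at t=6 with g = 0.017; discount at r = 0.133.
D_1 = 9.9325
D_2 = 11.8008
D_3 = 14.0206
D_4 = 14.7482
D_5 = 15.5137
D_6 = 16.3188
TV_6 = 16.5962/(0.133−0.017) = 143.0710
P₀ = Σ Dₜ/(1+r)ᵗ + TV_6/(1+r)^6 = 120.2083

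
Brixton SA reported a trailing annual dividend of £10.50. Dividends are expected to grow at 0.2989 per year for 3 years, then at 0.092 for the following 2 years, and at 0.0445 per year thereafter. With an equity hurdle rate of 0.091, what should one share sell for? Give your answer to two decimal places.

£479.33

Three-stage DDM. Project D₁…D_5; terminal Gordon value at t=5 with g = 0.0445; discount at r = 0.091.
D_1 = 13.6384
D_2 = 17.7150
D_3 = 23.0100
D_4 = 25.1269
D_5 = 27.4386
TV_5 = 28.6596/(0.091−0.0445) = 616.3355
P₀ = Σ Dₜ/(1+r)ᵗ + TV_5/(1+r)^5 = 479.3334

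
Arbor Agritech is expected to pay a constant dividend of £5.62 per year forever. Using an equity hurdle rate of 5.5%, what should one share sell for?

£102.18

Zero-growth DDM (perpetuity): P₀ = D/r = 5.62 / 0.055 = 102.1818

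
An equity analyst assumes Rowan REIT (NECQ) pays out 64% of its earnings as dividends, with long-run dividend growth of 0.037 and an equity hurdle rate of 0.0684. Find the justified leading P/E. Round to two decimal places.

Justified leading P/E = b/(r−g) = 0.64/(0.0684−0.037) = 20.3822

20.38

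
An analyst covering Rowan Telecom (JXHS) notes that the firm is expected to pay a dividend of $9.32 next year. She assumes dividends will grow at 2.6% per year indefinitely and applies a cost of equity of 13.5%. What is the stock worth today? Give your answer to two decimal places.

Gordon growth model: P₀ = D₁/(r − g), with D₁ = 9.32 given directly.
P₀ = 9.3200 / (0.135 − 0.026) = 9.3200 / 0.109 = 85.5046

$85.50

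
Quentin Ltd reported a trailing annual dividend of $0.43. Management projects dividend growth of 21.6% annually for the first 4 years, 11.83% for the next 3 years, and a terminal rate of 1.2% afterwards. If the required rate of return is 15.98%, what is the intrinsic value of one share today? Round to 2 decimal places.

Three-stage DDM. Project D₁…D_7; terminal Gordon value at t=7 with g = 0.012; discount at r = 0.1598.
D_1 = 0.5229
D_2 = 0.6358
D_3 = 0.7732
D_4 = 0.9402
D_5 = 1.0514
D_6 = 1.1758
D_7 = 1.3149
TV_7 = 1.3306/(0.1598−0.012) = 9.0029
P₀ = Σ Dₜ/(1+r)ᵗ + TV_7/(1+r)^7 = 6.5779

$6.58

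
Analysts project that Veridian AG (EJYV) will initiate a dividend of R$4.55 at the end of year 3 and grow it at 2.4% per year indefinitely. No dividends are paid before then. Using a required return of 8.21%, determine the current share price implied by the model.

Deferred-dividend DDM. At t=2 the remaining stream is a growing perpetuity with first payment D_3 = 4.55.
V_2 = D_3/(r−g) = 4.55/(0.0821−0.024) = 78.3133
P₀ = V_2/(1+r)^2 = 78.3133/(1+0.0821)^2 = 66.8806

R$66.88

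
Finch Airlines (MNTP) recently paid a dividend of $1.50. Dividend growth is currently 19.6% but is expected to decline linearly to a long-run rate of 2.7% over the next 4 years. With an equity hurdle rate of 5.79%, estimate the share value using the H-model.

H-model: P₀ = D₀[(1+g_L) + H(g_S−g_L)]/(r−g_L), with H = 4/2 = 2.
P₀ = 1.50 × [(1+0.027) + 2×(0.196−0.027)] / (0.0579−0.027)
   = 1.50 × 1.3650 / 0.0309 = 66.2621

$66.26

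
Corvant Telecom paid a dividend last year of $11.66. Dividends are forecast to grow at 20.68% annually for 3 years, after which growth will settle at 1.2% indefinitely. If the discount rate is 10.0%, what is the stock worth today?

Two-stage DDM. Project D₁…D_3 at 0.2068, terminal growth 0.012, discount at r = 0.1.
D_1 = 14.0713
D_2 = 16.9812
D_3 = 20.4929
Terminal value at t=3: TV = D_4/(r−g) = 20.7389/(0.1−0.012) = 235.6689
P₀ = 14.0713/(1+0.1)^1 + 16.9812/(1+0.1)^2 + 20.4929/(1+0.1)^3 + 235.6689/(1+0.1)^3 = 219.2844

$219.28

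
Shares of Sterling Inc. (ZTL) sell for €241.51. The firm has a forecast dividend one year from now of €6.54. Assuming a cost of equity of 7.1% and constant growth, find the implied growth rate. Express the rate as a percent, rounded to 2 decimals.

4.39%

From P₀ = D₁/(r − g), the implied growth is g = r − D₁/P₀.
g = 0.071 − 6.54/241.51 = 0.071 − 0.02708 = 0.04392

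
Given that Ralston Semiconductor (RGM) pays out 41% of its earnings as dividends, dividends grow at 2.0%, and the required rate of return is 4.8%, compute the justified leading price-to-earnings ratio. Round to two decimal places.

Justified leading P/E = b/(r−g) = 0.41/(0.048−0.02) = 14.6429

14.64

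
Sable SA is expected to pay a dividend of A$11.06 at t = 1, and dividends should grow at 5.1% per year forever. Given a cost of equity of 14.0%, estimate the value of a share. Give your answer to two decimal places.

A$124.27

Gordon growth model: P₀ = D₁/(r − g), with D₁ = 11.06 given directly.
P₀ = 11.0600 / (0.14 − 0.051) = 11.0600 / 0.089 = 124.2697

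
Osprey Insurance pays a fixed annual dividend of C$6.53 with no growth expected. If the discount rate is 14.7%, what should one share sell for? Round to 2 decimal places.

Zero-growth DDM (perpetuity): P₀ = D/r = 6.53 / 0.147 = 44.4218

C$44.42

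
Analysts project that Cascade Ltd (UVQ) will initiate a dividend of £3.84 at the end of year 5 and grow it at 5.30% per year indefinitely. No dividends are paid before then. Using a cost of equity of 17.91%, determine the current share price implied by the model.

£15.75

Deferred-dividend DDM. At t=4 the remaining stream is a growing perpetuity with first payment D_5 = 3.84.
V_4 = D_5/(r−g) = 3.84/(0.1791−0.053) = 30.4520
P₀ = V_4/(1+r)^4 = 30.4520/(1+0.1791)^4 = 15.7548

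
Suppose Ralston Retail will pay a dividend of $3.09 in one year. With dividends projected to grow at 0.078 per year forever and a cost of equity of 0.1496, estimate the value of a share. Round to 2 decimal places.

$43.16

Gordon growth model: P₀ = D₁/(r − g), with D₁ = 3.09 given directly.
P₀ = 3.0900 / (0.1496 − 0.078) = 3.0900 / 0.0716 = 43.1564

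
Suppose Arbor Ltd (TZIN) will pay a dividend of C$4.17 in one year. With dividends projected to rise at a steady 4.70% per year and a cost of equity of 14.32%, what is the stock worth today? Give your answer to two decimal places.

C$43.35

Gordon growth model: P₀ = D₁/(r − g), with D₁ = 4.17 given directly.
P₀ = 4.1700 / (0.1432 − 0.047) = 4.1700 / 0.0962 = 43.3472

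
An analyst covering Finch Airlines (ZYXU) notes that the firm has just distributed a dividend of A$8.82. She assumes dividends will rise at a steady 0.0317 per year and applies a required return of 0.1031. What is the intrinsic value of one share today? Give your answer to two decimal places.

A$127.45

Gordon growth model: P₀ = D₁/(r − g). D₁ = 8.82 × (1 + 0.0317) = 9.0996.
P₀ = 9.0996 / (0.1031 − 0.0317) = 9.0996 / 0.0714 = 127.4453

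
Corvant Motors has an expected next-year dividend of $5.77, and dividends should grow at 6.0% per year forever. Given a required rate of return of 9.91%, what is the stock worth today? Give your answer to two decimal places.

$147.57

Gordon growth model: P₀ = D₁/(r − g), with D₁ = 5.77 given directly.
P₀ = 5.7700 / (0.0991 − 0.06) = 5.7700 / 0.0391 = 147.5703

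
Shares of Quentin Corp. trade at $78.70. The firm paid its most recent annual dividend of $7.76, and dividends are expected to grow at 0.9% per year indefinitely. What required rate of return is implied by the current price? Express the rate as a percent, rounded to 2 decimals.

Rearranging the constant-growth DDM: r = D₁/P₀ + g.
D₁ = 7.76 × (1 + 0.009) = 7.8298.
r = 7.8298 / 78.70 + 0.009 = 0.09949 + 0.009 = 0.10849

10.85%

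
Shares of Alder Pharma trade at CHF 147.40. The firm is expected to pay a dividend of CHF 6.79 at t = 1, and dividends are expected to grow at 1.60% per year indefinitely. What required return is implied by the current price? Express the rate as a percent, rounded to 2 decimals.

Rearranging the constant-growth DDM: r = D₁/P₀ + g.
r = 6.7900 / 147.40 + 0.016 = 0.04607 + 0.016 = 0.06207

6.21%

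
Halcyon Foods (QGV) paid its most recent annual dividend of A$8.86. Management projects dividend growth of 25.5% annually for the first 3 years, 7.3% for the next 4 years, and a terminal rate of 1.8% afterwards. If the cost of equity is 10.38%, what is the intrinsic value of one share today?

Three-stage DDM. Project D₁…D_7; terminal Gordon value at t=7 with g = 0.018; discount at r = 0.1038.
D_1 = 11.1193
D_2 = 13.9547
D_3 = 17.5132
D_4 = 18.7916
D_5 = 20.1634
D_6 = 21.6354
D_7 = 23.2147
TV_7 = 23.6326/(0.1038−0.018) = 275.4383
P₀ = Σ Dₜ/(1+r)ᵗ + TV_7/(1+r)^7 = 221.0780

A$221.08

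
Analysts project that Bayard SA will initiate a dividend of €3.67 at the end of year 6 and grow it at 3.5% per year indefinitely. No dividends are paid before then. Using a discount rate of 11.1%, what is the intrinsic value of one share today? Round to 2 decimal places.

Deferred-dividend DDM. At t=5 the remaining stream is a growing perpetuity with first payment D_6 = 3.67.
V_5 = D_6/(r−g) = 3.67/(0.111−0.035) = 48.2895
P₀ = V_5/(1+r)^5 = 48.2895/(1+0.111)^5 = 28.5287

€28.53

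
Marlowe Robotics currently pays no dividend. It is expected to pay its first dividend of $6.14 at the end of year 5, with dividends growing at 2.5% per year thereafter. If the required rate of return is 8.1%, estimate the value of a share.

$80.29

Deferred-dividend DDM. At t=4 the remaining stream is a growing perpetuity with first payment D_5 = 6.14.
V_4 = D_5/(r−g) = 6.14/(0.081−0.025) = 109.6429
P₀ = V_4/(1+r)^4 = 109.6429/(1+0.081)^4 = 80.2930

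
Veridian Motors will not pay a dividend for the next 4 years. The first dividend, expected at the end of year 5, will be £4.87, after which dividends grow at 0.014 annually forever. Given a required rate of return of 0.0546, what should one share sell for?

Deferred-dividend DDM. At t=4 the remaining stream is a growing perpetuity with first payment D_5 = 4.87.
V_4 = D_5/(r−g) = 4.87/(0.0546−0.014) = 119.9507
P₀ = V_4/(1+r)^4 = 119.9507/(1+0.0546)^4 = 96.9732

£96.97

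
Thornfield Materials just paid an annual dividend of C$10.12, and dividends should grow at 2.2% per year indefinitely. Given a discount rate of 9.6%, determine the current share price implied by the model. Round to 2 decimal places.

C$139.77

Gordon growth model: P₀ = D₁/(r − g). D₁ = 10.12 × (1 + 0.022) = 10.3426.
P₀ = 10.3426 / (0.096 − 0.022) = 10.3426 / 0.074 = 139.7654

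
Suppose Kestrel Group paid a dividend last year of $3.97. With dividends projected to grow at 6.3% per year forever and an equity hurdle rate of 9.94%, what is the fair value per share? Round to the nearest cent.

$115.94

Gordon growth model: P₀ = D₁/(r − g). D₁ = 3.97 × (1 + 0.063) = 4.2201.
P₀ = 4.2201 / (0.0994 − 0.063) = 4.2201 / 0.0364 = 115.9371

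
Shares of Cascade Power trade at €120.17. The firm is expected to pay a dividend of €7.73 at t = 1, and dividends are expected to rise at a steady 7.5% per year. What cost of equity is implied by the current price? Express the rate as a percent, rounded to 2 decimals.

13.93%

Rearranging the constant-growth DDM: r = D₁/P₀ + g.
r = 7.7300 / 120.17 + 0.075 = 0.06433 + 0.075 = 0.13933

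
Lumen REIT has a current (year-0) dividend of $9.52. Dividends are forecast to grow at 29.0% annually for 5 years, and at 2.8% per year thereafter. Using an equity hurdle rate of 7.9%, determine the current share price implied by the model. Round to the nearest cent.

$552.67

Two-stage DDM. Project D₁…D_5 at 0.29, terminal growth 0.028, discount at r = 0.079.
D_1 = 12.2808
D_2 = 15.8422
D_3 = 20.4365
D_4 = 26.3631
D_5 = 34.0083
Terminal value at t=5: TV = D_6/(r−g) = 34.9606/(0.079−0.028) = 685.5015
P₀ = 12.2808/(1+0.079)^1 + 15.8422/(1+0.079)^2 + 20.4365/(1+0.079)^3 + 26.3631/(1+0.079)^4 + 34.0083/(1+0.079)^5 + 685.5015/(1+0.079)^5 = 552.6666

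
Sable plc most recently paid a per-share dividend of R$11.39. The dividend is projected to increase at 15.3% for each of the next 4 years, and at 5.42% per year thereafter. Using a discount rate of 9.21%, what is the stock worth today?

Two-stage DDM. Project D₁…D_4 at 0.153, terminal growth 0.0542, discount at r = 0.0921.
D_1 = 13.1327
D_2 = 15.1420
D_3 = 17.4587
D_4 = 20.1299
Terminal value at t=4: TV = D_5/(r−g) = 21.2209/(0.0921−0.0542) = 559.9184
P₀ = 13.1327/(1+0.0921)^1 + 15.1420/(1+0.0921)^2 + 17.4587/(1+0.0921)^3 + 20.1299/(1+0.0921)^4 + 559.9184/(1+0.0921)^4 = 445.8939

R$445.89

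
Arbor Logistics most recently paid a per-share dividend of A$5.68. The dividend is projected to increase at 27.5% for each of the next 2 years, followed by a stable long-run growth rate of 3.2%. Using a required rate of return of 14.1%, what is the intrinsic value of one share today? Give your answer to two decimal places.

A$80.59

Two-stage DDM. Project D₁…D_2 at 0.275, terminal growth 0.032, discount at r = 0.141.
D_1 = 7.2420
D_2 = 9.2335
Terminal value at t=2: TV = D_3/(r−g) = 9.5290/(0.141−0.032) = 87.4222
P₀ = 7.2420/(1+0.141)^1 + 9.2335/(1+0.141)^2 + 87.4222/(1+0.141)^2 = 80.5902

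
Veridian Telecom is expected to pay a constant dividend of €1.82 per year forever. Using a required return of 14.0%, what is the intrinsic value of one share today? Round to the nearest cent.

€13.00

Zero-growth DDM (perpetuity): P₀ = D/r = 1.82 / 0.14 = 13.0000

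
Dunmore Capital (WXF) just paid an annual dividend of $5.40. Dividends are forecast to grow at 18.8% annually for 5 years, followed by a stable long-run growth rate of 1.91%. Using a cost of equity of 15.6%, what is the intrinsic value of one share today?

Two-stage DDM. Project D₁…D_5 at 0.188, terminal growth 0.0191, discount at r = 0.156.
D_1 = 6.4152
D_2 = 7.6213
D_3 = 9.0541
D_4 = 10.7562
D_5 = 12.7784
Terminal value at t=5: TV = D_6/(r−g) = 13.0225/(0.156−0.0191) = 95.1238
P₀ = 6.4152/(1+0.156)^1 + 7.6213/(1+0.156)^2 + 9.0541/(1+0.156)^3 + 10.7562/(1+0.156)^4 + 12.7784/(1+0.156)^5 + 95.1238/(1+0.156)^5 = 75.4054

$75.41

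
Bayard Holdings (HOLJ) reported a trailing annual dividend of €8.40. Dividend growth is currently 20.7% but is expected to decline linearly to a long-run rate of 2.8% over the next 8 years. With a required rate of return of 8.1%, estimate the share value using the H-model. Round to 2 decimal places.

€276.41

H-model: P₀ = D₀[(1+g_L) + H(g_S−g_L)]/(r−g_L), with H = 8/2 = 4.
P₀ = 8.40 × [(1+0.028) + 4×(0.207−0.028)] / (0.081−0.028)
   = 8.40 × 1.7440 / 0.053 = 276.4075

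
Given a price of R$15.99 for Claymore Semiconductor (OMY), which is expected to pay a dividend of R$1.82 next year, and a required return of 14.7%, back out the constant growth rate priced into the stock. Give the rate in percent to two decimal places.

3.32%

From P₀ = D₁/(r − g), the implied growth is g = r − D₁/P₀.
g = 0.147 − 1.82/15.99 = 0.147 − 0.11382 = 0.03318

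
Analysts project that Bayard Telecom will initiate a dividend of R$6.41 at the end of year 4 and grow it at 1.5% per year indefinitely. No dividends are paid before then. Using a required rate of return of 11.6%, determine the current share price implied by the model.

Deferred-dividend DDM. At t=3 the remaining stream is a growing perpetuity with first payment D_4 = 6.41.
V_3 = D_4/(r−g) = 6.41/(0.116−0.015) = 63.4653
P₀ = V_3/(1+r)^3 = 63.4653/(1+0.116)^3 = 45.6609

R$45.66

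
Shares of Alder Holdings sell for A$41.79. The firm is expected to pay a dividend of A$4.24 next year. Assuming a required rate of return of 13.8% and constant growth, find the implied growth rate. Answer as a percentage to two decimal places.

3.65%

From P₀ = D₁/(r − g), the implied growth is g = r − D₁/P₀.
g = 0.138 − 4.24/41.79 = 0.138 − 0.10146 = 0.03654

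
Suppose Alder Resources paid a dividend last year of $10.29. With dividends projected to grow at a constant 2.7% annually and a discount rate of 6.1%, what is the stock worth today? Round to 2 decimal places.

Gordon growth model: P₀ = D₁/(r − g). D₁ = 10.29 × (1 + 0.027) = 10.5678.
P₀ = 10.5678 / (0.061 − 0.027) = 10.5678 / 0.034 = 310.8185

$310.82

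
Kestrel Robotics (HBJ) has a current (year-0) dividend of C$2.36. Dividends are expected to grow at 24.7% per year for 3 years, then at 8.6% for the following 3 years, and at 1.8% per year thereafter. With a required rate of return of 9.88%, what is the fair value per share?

Three-stage DDM. Project D₁…D_6; terminal Gordon value at t=6 with g = 0.018; discount at r = 0.0988.
D_1 = 2.9429
D_2 = 3.6698
D_3 = 4.5763
D_4 = 4.9698
D_5 = 5.3972
D_6 = 5.8614
TV_6 = 5.9669/(0.0988−0.018) = 73.8477
P₀ = Σ Dₜ/(1+r)ᵗ + TV_6/(1+r)^6 = 61.2356

C$61.24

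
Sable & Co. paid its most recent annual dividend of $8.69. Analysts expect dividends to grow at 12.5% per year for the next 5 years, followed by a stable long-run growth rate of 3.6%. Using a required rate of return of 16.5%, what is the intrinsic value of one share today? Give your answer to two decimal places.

Two-stage DDM. Project D₁…D_5 at 0.125, terminal growth 0.036, discount at r = 0.165.
D_1 = 9.7762
D_2 = 10.9983
D_3 = 12.3731
D_4 = 13.9197
D_5 = 15.6597
Terminal value at t=5: TV = D_6/(r−g) = 16.2234/(0.165−0.036) = 125.7629
P₀ = 9.7762/(1+0.165)^1 + 10.9983/(1+0.165)^2 + 12.3731/(1+0.165)^3 + 13.9197/(1+0.165)^4 + 15.6597/(1+0.165)^5 + 125.7629/(1+0.165)^5 = 97.7775

$97.78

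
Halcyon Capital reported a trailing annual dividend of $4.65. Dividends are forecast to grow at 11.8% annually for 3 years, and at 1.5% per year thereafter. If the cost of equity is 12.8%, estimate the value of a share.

Two-stage DDM. Project D₁…D_3 at 0.118, terminal growth 0.015, discount at r = 0.128.
D_1 = 5.1987
D_2 = 5.8121
D_3 = 6.4980
Terminal value at t=3: TV = D_4/(r−g) = 6.5954/(0.128−0.015) = 58.3668
P₀ = 5.1987/(1+0.128)^1 + 5.8121/(1+0.128)^2 + 6.4980/(1+0.128)^3 + 58.3668/(1+0.128)^3 = 54.3708

$54.37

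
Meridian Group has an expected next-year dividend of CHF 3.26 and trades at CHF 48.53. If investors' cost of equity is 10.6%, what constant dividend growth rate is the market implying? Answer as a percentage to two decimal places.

From P₀ = D₁/(r − g), the implied growth is g = r − D₁/P₀.
g = 0.106 − 3.26/48.53 = 0.106 − 0.06717 = 0.03883

3.88%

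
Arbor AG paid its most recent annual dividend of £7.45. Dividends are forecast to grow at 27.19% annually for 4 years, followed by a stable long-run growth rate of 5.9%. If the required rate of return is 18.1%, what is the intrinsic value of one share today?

Two-stage DDM. Project D₁…D_4 at 0.2719, terminal growth 0.059, discount at r = 0.181.
D_1 = 9.4757
D_2 = 12.0521
D_3 = 15.3290
D_4 = 19.4970
Terminal value at t=4: TV = D_5/(r−g) = 20.6473/(0.181−0.059) = 169.2405
P₀ = 9.4757/(1+0.181)^1 + 12.0521/(1+0.181)^2 + 15.3290/(1+0.181)^3 + 19.4970/(1+0.181)^4 + 169.2405/(1+0.181)^4 = 122.9898

£122.99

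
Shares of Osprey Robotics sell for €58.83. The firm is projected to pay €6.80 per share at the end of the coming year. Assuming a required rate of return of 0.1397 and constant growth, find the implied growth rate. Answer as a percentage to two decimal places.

2.41%

From P₀ = D₁/(r − g), the implied growth is g = r − D₁/P₀.
g = 0.1397 − 6.80/58.83 = 0.1397 − 0.11559 = 0.02411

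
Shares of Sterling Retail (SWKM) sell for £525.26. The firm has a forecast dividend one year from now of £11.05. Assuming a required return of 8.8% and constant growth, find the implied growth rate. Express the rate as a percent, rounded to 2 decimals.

6.70%

From P₀ = D₁/(r − g), the implied growth is g = r − D₁/P₀.
g = 0.088 − 11.05/525.26 = 0.088 − 0.02104 = 0.06696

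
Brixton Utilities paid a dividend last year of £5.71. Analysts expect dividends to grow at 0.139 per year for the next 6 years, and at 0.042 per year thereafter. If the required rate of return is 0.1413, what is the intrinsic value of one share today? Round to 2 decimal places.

£93.22

Two-stage DDM. Project D₁…D_6 at 0.139, terminal growth 0.042, discount at r = 0.1413.
D_1 = 6.5037
D_2 = 7.4077
D_3 = 8.4374
D_4 = 9.6102
D_5 = 10.9460
D_6 = 12.4675
Terminal value at t=6: TV = D_7/(r−g) = 12.9911/(0.1413−0.042) = 130.8269
P₀ = 6.5037/(1+0.1413)^1 + 7.4077/(1+0.1413)^2 + 8.4374/(1+0.1413)^3 + 9.6102/(1+0.1413)^4 + 10.9460/(1+0.1413)^5 + 12.4675/(1+0.1413)^6 + 130.8269/(1+0.1413)^6 = 93.2159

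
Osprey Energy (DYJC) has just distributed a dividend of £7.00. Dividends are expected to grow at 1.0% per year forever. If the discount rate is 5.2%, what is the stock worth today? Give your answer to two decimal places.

£168.33

Gordon growth model: P₀ = D₁/(r − g). D₁ = 7.00 × (1 + 0.01) = 7.0700.
P₀ = 7.0700 / (0.052 − 0.01) = 7.0700 / 0.042 = 168.3333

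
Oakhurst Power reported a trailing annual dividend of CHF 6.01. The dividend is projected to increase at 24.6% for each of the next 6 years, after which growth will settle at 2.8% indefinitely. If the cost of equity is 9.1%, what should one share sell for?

CHF 276.51

Two-stage DDM. Project D₁…D_6 at 0.246, terminal growth 0.028, discount at r = 0.091.
D_1 = 7.4885
D_2 = 9.3306
D_3 = 11.6260
D_4 = 14.4859
D_5 = 18.0495
D_6 = 22.4897
Terminal value at t=6: TV = D_7/(r−g) = 23.1194/(0.091−0.028) = 366.9740
P₀ = 7.4885/(1+0.091)^1 + 9.3306/(1+0.091)^2 + 11.6260/(1+0.091)^3 + 14.4859/(1+0.091)^4 + 18.0495/(1+0.091)^5 + 22.4897/(1+0.091)^6 + 366.9740/(1+0.091)^6 = 276.5077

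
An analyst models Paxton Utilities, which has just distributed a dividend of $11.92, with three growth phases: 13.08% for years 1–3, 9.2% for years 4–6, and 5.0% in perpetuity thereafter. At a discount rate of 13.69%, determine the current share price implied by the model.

$193.44

Three-stage DDM. Project D₁…D_6; terminal Gordon value at t=6 with g = 0.05; discount at r = 0.1369.
D_1 = 13.4791
D_2 = 15.2422
D_3 = 17.2359
D_4 = 18.8216
D_5 = 20.5532
D_6 = 22.4441
TV_6 = 23.5663/(0.1369−0.05) = 271.1884
P₀ = Σ Dₜ/(1+r)ᵗ + TV_6/(1+r)^6 = 193.4431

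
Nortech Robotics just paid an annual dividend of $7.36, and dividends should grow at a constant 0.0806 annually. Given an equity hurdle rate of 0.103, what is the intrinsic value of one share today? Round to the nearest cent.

Gordon growth model: P₀ = D₁/(r − g). D₁ = 7.36 × (1 + 0.0806) = 7.9532.
P₀ = 7.9532 / (0.103 − 0.0806) = 7.9532 / 0.0224 = 355.0543

$355.05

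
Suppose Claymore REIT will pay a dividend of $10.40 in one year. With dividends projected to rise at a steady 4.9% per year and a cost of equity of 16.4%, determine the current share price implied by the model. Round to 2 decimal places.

Gordon growth model: P₀ = D₁/(r − g), with D₁ = 10.40 given directly.
P₀ = 10.4000 / (0.164 − 0.049) = 10.4000 / 0.115 = 90.4348

$90.43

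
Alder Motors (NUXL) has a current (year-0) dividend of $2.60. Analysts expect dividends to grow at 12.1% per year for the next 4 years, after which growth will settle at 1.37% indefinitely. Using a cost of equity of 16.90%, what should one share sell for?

$23.73

Two-stage DDM. Project D₁…D_4 at 0.121, terminal growth 0.0137, discount at r = 0.169.
D_1 = 2.9146
D_2 = 3.2673
D_3 = 3.6626
D_4 = 4.1058
Terminal value at t=4: TV = D_5/(r−g) = 4.1620/(0.169−0.0137) = 26.7999
P₀ = 2.9146/(1+0.169)^1 + 3.2673/(1+0.169)^2 + 3.6626/(1+0.169)^3 + 4.1058/(1+0.169)^4 + 26.7999/(1+0.169)^4 = 23.7262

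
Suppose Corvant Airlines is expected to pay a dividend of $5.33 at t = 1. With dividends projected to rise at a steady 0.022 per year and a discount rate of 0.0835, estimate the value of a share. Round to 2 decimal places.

$86.67

Gordon growth model: P₀ = D₁/(r − g), with D₁ = 5.33 given directly.
P₀ = 5.3300 / (0.0835 − 0.022) = 5.3300 / 0.0615 = 86.6667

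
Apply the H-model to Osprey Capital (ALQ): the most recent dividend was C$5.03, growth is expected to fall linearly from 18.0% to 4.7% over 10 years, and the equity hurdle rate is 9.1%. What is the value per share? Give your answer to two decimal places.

H-model: P₀ = D₀[(1+g_L) + H(g_S−g_L)]/(r−g_L), with H = 10/2 = 5.
P₀ = 5.03 × [(1+0.047) + 5×(0.18−0.047)] / (0.091−0.047)
   = 5.03 × 1.7120 / 0.044 = 195.7127

C$195.71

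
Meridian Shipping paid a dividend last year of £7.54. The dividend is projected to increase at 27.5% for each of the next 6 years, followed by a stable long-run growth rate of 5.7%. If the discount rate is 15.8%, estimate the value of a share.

£204.80

Two-stage DDM. Project D₁…D_6 at 0.275, terminal growth 0.057, discount at r = 0.158.
D_1 = 9.6135
D_2 = 12.2572
D_3 = 15.6279
D_4 = 19.9256
D_5 = 25.4052
D_6 = 32.3916
Terminal value at t=6: TV = D_7/(r−g) = 34.2379/(0.158−0.057) = 338.9894
P₀ = 9.6135/(1+0.158)^1 + 12.2572/(1+0.158)^2 + 15.6279/(1+0.158)^3 + 19.9256/(1+0.158)^4 + 25.4052/(1+0.158)^5 + 32.3916/(1+0.158)^6 + 338.9894/(1+0.158)^6 = 204.8049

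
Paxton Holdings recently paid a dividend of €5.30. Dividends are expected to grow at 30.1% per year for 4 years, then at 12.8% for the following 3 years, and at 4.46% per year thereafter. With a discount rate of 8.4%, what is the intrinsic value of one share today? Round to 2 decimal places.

€398.42

Three-stage DDM. Project D₁…D_7; terminal Gordon value at t=7 with g = 0.0446; discount at r = 0.084.
D_1 = 6.8953
D_2 = 8.9708
D_3 = 11.6710
D_4 = 15.1840
D_5 = 17.1275
D_6 = 19.3198
D_7 = 21.7928
TV_7 = 22.7647/(0.084−0.0446) = 577.7849
P₀ = Σ Dₜ/(1+r)ᵗ + TV_7/(1+r)^7 = 398.4162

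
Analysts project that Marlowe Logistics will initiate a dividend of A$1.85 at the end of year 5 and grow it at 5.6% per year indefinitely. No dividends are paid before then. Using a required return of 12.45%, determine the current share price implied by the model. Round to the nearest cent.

Deferred-dividend DDM. At t=4 the remaining stream is a growing perpetuity with first payment D_5 = 1.85.
V_4 = D_5/(r−g) = 1.85/(0.1245−0.056) = 27.0073
P₀ = V_4/(1+r)^4 = 27.0073/(1+0.1245)^4 = 16.8905

A$16.89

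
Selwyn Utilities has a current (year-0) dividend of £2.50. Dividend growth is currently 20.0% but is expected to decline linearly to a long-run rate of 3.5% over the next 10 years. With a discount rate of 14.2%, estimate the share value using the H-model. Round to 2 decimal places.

£43.46

H-model: P₀ = D₀[(1+g_L) + H(g_S−g_L)]/(r−g_L), with H = 10/2 = 5.
P₀ = 2.50 × [(1+0.035) + 5×(0.2−0.035)] / (0.142−0.035)
   = 2.50 × 1.8600 / 0.107 = 43.4579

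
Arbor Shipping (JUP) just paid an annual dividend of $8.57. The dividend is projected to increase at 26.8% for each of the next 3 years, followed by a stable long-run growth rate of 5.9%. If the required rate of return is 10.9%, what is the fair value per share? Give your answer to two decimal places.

$305.12

Two-stage DDM. Project D₁…D_3 at 0.268, terminal growth 0.059, discount at r = 0.109.
D_1 = 10.8668
D_2 = 13.7791
D_3 = 17.4718
Terminal value at t=3: TV = D_4/(r−g) = 18.5027/(0.109−0.059) = 370.0535
P₀ = 10.8668/(1+0.109)^1 + 13.7791/(1+0.109)^2 + 17.4718/(1+0.109)^3 + 370.0535/(1+0.109)^3 = 305.1247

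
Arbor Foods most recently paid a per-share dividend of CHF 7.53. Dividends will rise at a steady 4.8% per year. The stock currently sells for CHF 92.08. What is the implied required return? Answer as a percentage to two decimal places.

13.37%

Rearranging the constant-growth DDM: r = D₁/P₀ + g.
D₁ = 7.53 × (1 + 0.048) = 7.8914.
r = 7.8914 / 92.08 + 0.048 = 0.08570 + 0.048 = 0.13370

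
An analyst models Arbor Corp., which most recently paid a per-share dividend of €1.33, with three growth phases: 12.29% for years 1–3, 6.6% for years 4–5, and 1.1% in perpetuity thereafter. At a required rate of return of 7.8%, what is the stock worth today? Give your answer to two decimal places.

Three-stage DDM. Project D₁…D_5; terminal Gordon value at t=5 with g = 0.011; discount at r = 0.078.
D_1 = 1.4935
D_2 = 1.6770
D_3 = 1.8831
D_4 = 2.0074
D_5 = 2.1399
TV_5 = 2.1634/(0.078−0.011) = 32.2898
P₀ = Σ Dₜ/(1+r)ᵗ + TV_5/(1+r)^5 = 29.4686

€29.47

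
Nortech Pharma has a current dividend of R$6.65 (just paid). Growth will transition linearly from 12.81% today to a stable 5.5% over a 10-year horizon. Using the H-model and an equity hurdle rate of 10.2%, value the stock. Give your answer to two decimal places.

R$200.99

H-model: P₀ = D₀[(1+g_L) + H(g_S−g_L)]/(r−g_L), with H = 10/2 = 5.
P₀ = 6.65 × [(1+0.055) + 5×(0.1281−0.055)] / (0.102−0.055)
   = 6.65 × 1.4205 / 0.047 = 200.9856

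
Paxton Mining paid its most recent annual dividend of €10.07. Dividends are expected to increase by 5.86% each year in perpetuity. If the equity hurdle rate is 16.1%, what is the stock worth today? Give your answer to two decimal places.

Gordon growth model: P₀ = D₁/(r − g). D₁ = 10.07 × (1 + 0.0586) = 10.6601.
P₀ = 10.6601 / (0.161 − 0.0586) = 10.6601 / 0.1024 = 104.1026

€104.10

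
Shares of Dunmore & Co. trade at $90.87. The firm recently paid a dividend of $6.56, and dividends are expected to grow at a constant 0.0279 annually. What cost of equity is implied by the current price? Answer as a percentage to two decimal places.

10.21%

Rearranging the constant-growth DDM: r = D₁/P₀ + g.
D₁ = 6.56 × (1 + 0.0279) = 6.7430.
r = 6.7430 / 90.87 + 0.0279 = 0.07421 + 0.0279 = 0.10211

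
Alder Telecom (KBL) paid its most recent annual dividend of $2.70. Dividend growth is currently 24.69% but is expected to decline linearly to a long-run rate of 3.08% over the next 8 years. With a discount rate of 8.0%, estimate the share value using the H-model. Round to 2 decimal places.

H-model: P₀ = D₀[(1+g_L) + H(g_S−g_L)]/(r−g_L), with H = 8/2 = 4.
P₀ = 2.70 × [(1+0.0308) + 4×(0.2469−0.0308)] / (0.08−0.0308)
   = 2.70 × 1.8952 / 0.0492 = 104.0049

$104.00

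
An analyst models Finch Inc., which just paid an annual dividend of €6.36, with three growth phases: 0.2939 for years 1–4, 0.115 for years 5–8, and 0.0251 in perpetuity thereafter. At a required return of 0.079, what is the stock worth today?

€383.24

Three-stage DDM. Project D₁…D_8; terminal Gordon value at t=8 with g = 0.0251; discount at r = 0.079.
D_1 = 8.2292
D_2 = 10.6478
D_3 = 13.7771
D_4 = 17.8262
D_5 = 19.8763
D_6 = 22.1620
D_7 = 24.7107
D_8 = 27.5524
TV_8 = 28.2440/(0.079−0.0251) = 524.0068
P₀ = Σ Dₜ/(1+r)ᵗ + TV_8/(1+r)^8 = 383.2440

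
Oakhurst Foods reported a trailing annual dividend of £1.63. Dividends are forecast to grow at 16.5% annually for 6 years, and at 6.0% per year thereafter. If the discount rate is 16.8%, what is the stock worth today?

Two-stage DDM. Project D₁…D_6 at 0.165, terminal growth 0.06, discount at r = 0.168.
D_1 = 1.8989
D_2 = 2.2123
D_3 = 2.5773
D_4 = 3.0026
D_5 = 3.4980
D_6 = 4.0751
Terminal value at t=6: TV = D_7/(r−g) = 4.3197/(0.168−0.06) = 39.9968
P₀ = 1.8989/(1+0.168)^1 + 2.2123/(1+0.168)^2 + 2.5773/(1+0.168)^3 + 3.0026/(1+0.168)^4 + 3.4980/(1+0.168)^5 + 4.0751/(1+0.168)^6 + 39.9968/(1+0.168)^6 = 25.4456

£25.45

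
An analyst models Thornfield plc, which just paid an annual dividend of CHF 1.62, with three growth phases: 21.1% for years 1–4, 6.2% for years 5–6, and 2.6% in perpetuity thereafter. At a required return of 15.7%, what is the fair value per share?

CHF 23.52

Three-stage DDM. Project D₁…D_6; terminal Gordon value at t=6 with g = 0.026; discount at r = 0.157.
D_1 = 1.9618
D_2 = 2.3758
D_3 = 2.8771
D_4 = 3.4841
D_5 = 3.7001
D_6 = 3.9295
TV_6 = 4.0317/(0.157−0.026) = 30.7763
P₀ = Σ Dₜ/(1+r)ᵗ + TV_6/(1+r)^6 = 23.5246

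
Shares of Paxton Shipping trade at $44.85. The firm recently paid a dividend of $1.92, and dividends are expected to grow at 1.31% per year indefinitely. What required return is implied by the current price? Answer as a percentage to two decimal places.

Rearranging the constant-growth DDM: r = D₁/P₀ + g.
D₁ = 1.92 × (1 + 0.0131) = 1.9452.
r = 1.9452 / 44.85 + 0.0131 = 0.04337 + 0.0131 = 0.05647

5.65%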